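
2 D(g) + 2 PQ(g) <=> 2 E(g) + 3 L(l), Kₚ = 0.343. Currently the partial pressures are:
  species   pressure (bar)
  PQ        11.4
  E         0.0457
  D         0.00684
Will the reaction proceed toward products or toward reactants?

at equilibrium

(L is a pure liquid — omitted from Qₚ.)
Qₚ = P(E)² / (P(D)²·P(PQ)²) = (0.0457)² / ((0.00684)²·(11.4)²) = 0.343
Qₚ = 0.343 = Kₚ, so the system is already at equilibrium.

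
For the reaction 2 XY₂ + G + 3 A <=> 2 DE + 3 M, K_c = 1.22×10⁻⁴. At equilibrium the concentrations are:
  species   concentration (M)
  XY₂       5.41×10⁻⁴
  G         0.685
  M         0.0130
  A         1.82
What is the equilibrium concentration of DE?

At equilibrium, K_c = [DE]²·[M]³ / ([XY₂]²·[G]·[A]³) = 1.22×10⁻⁴.
([DE])²·(0.0130)³ / ((5.41×10⁻⁴)²·(0.685)·(1.82)³) = 1.22×10⁻⁴
[DE]² = 6.71×10⁻⁵ ⇒ [DE] = 0.00819 M

[DE] = 0.00819 M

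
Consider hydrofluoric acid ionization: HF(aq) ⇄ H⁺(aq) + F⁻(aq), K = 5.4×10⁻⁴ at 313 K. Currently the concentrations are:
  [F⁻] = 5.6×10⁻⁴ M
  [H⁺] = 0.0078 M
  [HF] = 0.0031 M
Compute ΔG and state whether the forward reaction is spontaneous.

Q = [H⁺]·[F⁻] / [HF] = (0.0078)·(5.6×10⁻⁴) / (0.0031) = 0.00141
ΔG = RT ln(Q/K) = (8.314 J mol⁻¹ K⁻¹)(313 K) × ln(0.00141/5.4×10⁻⁴)
   = (2.602 kJ/mol)(0.9598) = 2.50 kJ/mol
ΔG > 0, so the forward reaction is non-spontaneous (proceeds in reverse).

ΔG = 2.50 kJ/mol; the forward reaction is non-spontaneous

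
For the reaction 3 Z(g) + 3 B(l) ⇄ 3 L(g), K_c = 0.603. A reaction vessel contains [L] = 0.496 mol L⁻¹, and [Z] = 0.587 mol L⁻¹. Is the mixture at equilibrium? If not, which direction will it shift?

yes, at equilibrium

(B is a pure liquid — omitted from Q_c.)
Q_c = [L]³ / [Z]³ = (0.496)³ / (0.587)³ = 0.603
Q_c = 0.603 = K_c; the system is at equilibrium.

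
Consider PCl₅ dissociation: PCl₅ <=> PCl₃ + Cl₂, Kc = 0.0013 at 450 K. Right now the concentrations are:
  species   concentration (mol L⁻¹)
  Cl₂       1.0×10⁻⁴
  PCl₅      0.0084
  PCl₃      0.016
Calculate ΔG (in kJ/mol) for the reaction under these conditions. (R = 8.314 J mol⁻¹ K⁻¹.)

ΔG = -7.19 kJ/mol

Qc = [PCl₃]·[Cl₂] / [PCl₅] = (0.016)·(1.0×10⁻⁴) / (0.0084) = 1.90×10⁻⁴
ΔG = RT ln(Qc/Kc) = (8.314 J mol⁻¹ K⁻¹)(450 K) × ln(1.90×10⁻⁴/0.0013)
   = (3.741 kJ/mol)(-1.923) = -7.19 kJ/mol
ΔG < 0, so the forward reaction is spontaneous (proceeds forward).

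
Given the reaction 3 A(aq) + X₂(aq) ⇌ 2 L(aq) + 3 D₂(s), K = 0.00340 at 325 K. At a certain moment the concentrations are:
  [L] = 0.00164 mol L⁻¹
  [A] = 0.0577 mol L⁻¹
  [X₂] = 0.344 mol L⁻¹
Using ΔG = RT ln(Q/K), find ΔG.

ΔG = 6.71 kJ/mol

(D₂ is a pure solid — omitted from Q.)
Q = [L]² / ([A]³·[X₂]) = (0.00164)² / ((0.0577)³·(0.344)) = 0.0407
ΔG = RT ln(Q/K) = (8.314 J mol⁻¹ K⁻¹)(325 K) × ln(0.0407/0.00340)
   = (2.702 kJ/mol)(2.482) = 6.71 kJ/mol
ΔG > 0, so the forward reaction is non-spontaneous (proceeds in reverse).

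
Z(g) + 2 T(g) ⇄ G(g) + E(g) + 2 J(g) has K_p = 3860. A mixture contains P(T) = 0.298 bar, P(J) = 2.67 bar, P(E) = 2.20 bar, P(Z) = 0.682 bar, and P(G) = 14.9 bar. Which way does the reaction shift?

Q_p = P(G)·P(E)·P(J)² / (P(Z)·P(T)²) = (14.9)·(2.20)·(2.67)² / ((0.682)·(0.298)²) = 3860
Q_p = 3860 = K_p, so the system is already at equilibrium.

no net change (already at equilibrium)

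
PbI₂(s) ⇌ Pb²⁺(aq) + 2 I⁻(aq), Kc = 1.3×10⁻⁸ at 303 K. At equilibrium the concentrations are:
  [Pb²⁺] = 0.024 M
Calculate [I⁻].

[I⁻] = 7.4×10⁻⁴ M

(PbI₂ is a pure solid — omitted from Kc.)
At equilibrium, Kc = [Pb²⁺]·[I⁻]² = 1.3×10⁻⁸.
(0.024)·([I⁻])² = 1.3×10⁻⁸
[I⁻]² = 5.42×10⁻⁷ ⇒ [I⁻] = 7.4×10⁻⁴ M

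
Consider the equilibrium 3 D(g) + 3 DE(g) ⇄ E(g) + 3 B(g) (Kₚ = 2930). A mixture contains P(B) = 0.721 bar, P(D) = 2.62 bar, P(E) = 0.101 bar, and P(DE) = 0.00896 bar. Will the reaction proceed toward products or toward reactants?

at equilibrium

Qₚ = P(E)·P(B)³ / (P(D)³·P(DE)³) = (0.101)·(0.721)³ / ((2.62)³·(0.00896)³) = 2930
Qₚ = 2930 = Kₚ, so the system is already at equilibrium.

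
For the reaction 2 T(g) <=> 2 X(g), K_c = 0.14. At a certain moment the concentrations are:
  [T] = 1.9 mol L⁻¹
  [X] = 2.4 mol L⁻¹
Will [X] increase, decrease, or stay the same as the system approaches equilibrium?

Q_c = [X]² / [T]² = (2.4)² / (1.9)² = 1.6
Q_c = 1.6 > K_c = 0.14: net reverse reaction.
X is a product, so it decreases.

decrease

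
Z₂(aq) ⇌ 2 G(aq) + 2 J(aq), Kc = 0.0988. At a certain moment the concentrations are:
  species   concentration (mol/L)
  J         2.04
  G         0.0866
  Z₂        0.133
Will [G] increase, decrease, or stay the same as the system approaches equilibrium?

decrease

Qc = [G]²·[J]² / [Z₂] = (0.0866)²·(2.04)² / (0.133) = 0.235
Qc = 0.235 > Kc = 0.0988: net reverse reaction.
G is a product, so it decreases.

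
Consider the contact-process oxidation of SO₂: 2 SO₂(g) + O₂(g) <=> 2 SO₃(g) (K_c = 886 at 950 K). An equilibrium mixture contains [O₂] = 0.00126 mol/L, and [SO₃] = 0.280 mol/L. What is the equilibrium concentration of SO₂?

At equilibrium, K_c = [SO₃]² / ([SO₂]²·[O₂]) = 886.
(0.280)² / (([SO₂])²·(0.00126)) = 886
[SO₂]² = 0.0702 ⇒ [SO₂] = 0.265 mol/L

[SO₂] = 0.265 mol/L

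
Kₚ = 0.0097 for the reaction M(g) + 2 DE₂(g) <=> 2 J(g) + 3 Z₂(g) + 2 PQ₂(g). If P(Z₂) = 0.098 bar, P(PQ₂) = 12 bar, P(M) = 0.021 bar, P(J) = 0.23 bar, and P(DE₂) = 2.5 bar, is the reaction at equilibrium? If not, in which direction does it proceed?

reverse (toward reactants)

Qₚ = P(J)²·P(Z₂)³·P(PQ₂)² / (P(M)·P(DE₂)²) = (0.23)²·(0.098)³·(12)² / ((0.021)·(2.5)²) = 0.055
Qₚ = 0.055 > Kₚ = 0.0097, so the reverse reaction proceeds.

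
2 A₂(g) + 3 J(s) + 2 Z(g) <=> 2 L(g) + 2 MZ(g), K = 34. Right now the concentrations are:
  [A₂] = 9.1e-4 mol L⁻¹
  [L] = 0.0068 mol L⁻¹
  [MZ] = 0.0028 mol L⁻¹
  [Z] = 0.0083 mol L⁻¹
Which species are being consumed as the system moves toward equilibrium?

A₂, J, Z (reactants)

(J is a pure solid — omitted from Q.)
Q = [L]²·[MZ]² / ([A₂]²·[Z]²) = (0.0068)²·(0.0028)² / ((9.1e-4)²·(0.0083)²) = 6.4
Q = 6.4 < K = 34: net forward reaction.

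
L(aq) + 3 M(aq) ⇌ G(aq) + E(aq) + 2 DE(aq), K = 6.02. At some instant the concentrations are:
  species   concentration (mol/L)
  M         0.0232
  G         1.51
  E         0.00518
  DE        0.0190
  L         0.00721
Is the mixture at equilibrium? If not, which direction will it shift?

Q = [G]·[E]·[DE]² / ([L]·[M]³) = (1.51)·(0.00518)·(0.0190)² / ((0.00721)·(0.0232)³) = 31.4
Q = 31.4 > K = 6.02: net reverse reaction.

no; Q > K, reaction proceeds in reverse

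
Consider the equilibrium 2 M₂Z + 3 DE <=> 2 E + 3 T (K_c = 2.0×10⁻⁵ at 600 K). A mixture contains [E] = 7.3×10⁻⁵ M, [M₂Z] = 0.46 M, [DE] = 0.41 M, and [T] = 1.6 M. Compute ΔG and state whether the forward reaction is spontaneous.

ΔG = -12.9 kJ/mol; the forward reaction is spontaneous

Q_c = [E]²·[T]³ / ([M₂Z]²·[DE]³) = (7.3×10⁻⁵)²·(1.6)³ / ((0.46)²·(0.41)³) = 1.50×10⁻⁶
ΔG = RT ln(Q_c/K_c) = (8.314 J mol⁻¹ K⁻¹)(600 K) × ln(1.50×10⁻⁶/2.0×10⁻⁵)
   = (4.988 kJ/mol)(-2.590) = -12.9 kJ/mol
ΔG < 0, so the forward reaction is spontaneous (proceeds forward).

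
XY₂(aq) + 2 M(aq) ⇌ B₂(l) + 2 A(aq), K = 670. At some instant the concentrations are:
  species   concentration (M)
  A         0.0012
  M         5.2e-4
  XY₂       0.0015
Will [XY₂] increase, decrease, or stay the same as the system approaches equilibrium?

(B₂ is a pure liquid — omitted from Q.)
Q = [A]² / ([XY₂]·[M]²) = (0.0012)² / ((0.0015)·(5.2e-4)²) = 3600
Q = 3600 > K = 670: net reverse reaction.
XY₂ is a reactant, so it increases.

increase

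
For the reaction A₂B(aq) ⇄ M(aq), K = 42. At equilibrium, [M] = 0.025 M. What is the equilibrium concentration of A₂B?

[A₂B] = 6.0×10⁻⁴ M

At equilibrium, K = [M] / [A₂B] = 42.
(0.025) / ([A₂B]) = 42
[A₂B] = 5.95×10⁻⁴ = 6.0×10⁻⁴ M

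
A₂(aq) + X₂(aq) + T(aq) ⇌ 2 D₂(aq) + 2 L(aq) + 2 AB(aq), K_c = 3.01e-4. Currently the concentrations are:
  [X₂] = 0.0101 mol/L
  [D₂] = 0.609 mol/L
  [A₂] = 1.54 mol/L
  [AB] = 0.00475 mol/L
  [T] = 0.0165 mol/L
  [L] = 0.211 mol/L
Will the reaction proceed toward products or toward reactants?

Q_c = [D₂]²·[L]²·[AB]² / ([A₂]·[X₂]·[T]) = (0.609)²·(0.211)²·(0.00475)² / ((1.54)·(0.0101)·(0.0165)) = 0.00145
Q_c = 0.00145 > K_c = 3.01e-4, so the reverse reaction proceeds.

toward reactants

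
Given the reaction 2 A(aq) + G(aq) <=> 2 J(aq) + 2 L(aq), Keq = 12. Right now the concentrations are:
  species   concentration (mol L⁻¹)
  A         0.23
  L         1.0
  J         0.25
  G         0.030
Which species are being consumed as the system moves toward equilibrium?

J, L (products)

Q = [J]²·[L]² / ([A]²·[G]) = (0.25)²·(1.0)² / ((0.23)²·(0.030)) = 39
Q = 39 > Keq = 12: net reverse reaction.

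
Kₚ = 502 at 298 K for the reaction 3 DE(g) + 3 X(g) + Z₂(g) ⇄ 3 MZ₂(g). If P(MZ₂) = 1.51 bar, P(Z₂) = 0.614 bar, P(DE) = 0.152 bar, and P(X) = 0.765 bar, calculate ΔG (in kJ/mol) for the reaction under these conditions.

Qₚ = P(MZ₂)³ / (P(DE)³·P(X)³·P(Z₂)) = (1.51)³ / ((0.152)³·(0.765)³·(0.614)) = 3570
ΔG = RT ln(Qₚ/Kₚ) = (8.314 J mol⁻¹ K⁻¹)(298 K) × ln(3570/502)
   = (2.478 kJ/mol)(1.962) = 4.86 kJ/mol
ΔG > 0, so the forward reaction is non-spontaneous (proceeds in reverse).

ΔG = 4.86 kJ/mol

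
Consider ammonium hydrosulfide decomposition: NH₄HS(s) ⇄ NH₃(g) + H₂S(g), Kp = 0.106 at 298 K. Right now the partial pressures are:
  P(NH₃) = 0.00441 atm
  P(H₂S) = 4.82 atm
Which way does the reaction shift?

(NH₄HS is a pure solid — omitted from Qp.)
Qp = P(NH₃)·P(H₂S) = (0.00441)·(4.82) = 0.0213
Qp = 0.0213 < Kp = 0.106, so the forward reaction proceeds.

forward (toward products)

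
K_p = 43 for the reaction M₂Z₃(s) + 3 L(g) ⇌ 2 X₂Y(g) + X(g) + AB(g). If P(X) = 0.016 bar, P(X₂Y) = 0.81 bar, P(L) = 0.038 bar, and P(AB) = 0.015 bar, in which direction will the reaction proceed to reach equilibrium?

forward (toward products)

(M₂Z₃ is a pure solid — omitted from Q_p.)
Q_p = P(X₂Y)²·P(X)·P(AB) / P(L)³ = (0.81)²·(0.016)·(0.015) / (0.038)³ = 2.9
Q_p = 2.9 < K_p = 43, so the forward reaction proceeds.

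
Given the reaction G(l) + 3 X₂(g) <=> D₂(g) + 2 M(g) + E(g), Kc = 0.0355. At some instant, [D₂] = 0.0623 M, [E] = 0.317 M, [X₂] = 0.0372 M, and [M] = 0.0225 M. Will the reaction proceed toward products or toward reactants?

toward reactants

(G is a pure liquid — omitted from Qc.)
Qc = [D₂]·[M]²·[E] / [X₂]³ = (0.0623)·(0.0225)²·(0.317) / (0.0372)³ = 0.194
Qc = 0.194 > Kc = 0.0355, so the reverse reaction proceeds.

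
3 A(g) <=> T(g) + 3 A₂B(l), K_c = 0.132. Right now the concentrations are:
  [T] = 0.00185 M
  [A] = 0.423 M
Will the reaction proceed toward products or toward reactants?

(A₂B is a pure liquid — omitted from Q_c.)
Q_c = [T] / [A]³ = (0.00185) / (0.423)³ = 0.0244
Q_c = 0.0244 < K_c = 0.132, so the forward reaction proceeds.

toward products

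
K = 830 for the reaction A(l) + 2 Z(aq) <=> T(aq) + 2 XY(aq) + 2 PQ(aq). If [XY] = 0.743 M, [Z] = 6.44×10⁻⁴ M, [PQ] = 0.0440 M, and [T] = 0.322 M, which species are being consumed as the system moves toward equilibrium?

none (at equilibrium)

(A is a pure liquid — omitted from Q.)
Q = [T]·[XY]²·[PQ]² / [Z]² = (0.322)·(0.743)²·(0.0440)² / (6.44×10⁻⁴)² = 830
Q = 830 = K; the system is at equilibrium.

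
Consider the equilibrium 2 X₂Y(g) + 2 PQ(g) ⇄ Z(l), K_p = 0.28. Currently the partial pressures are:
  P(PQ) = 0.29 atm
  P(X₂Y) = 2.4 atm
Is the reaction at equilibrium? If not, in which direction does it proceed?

(Z is a pure liquid — omitted from Q_p.)
Q_p = 1 / (P(X₂Y)²·P(PQ)²) = 1 / ((2.4)²·(0.29)²) = 2.1
Q_p = 2.1 > K_p = 0.28, so the reverse reaction proceeds.

reverse (toward reactants)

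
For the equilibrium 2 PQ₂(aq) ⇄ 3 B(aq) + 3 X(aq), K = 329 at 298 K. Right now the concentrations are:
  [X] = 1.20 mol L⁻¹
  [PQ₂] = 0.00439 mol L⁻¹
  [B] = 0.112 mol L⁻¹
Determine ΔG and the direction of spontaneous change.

ΔG = -2.38 kJ/mol; the forward reaction is spontaneous

Q = [B]³·[X]³ / [PQ₂]² = (0.112)³·(1.20)³ / (0.00439)² = 126
ΔG = RT ln(Q/K) = (8.314 J mol⁻¹ K⁻¹)(298 K) × ln(126/329)
   = (2.478 kJ/mol)(-0.9598) = -2.38 kJ/mol
ΔG < 0, so the forward reaction is spontaneous (proceeds forward).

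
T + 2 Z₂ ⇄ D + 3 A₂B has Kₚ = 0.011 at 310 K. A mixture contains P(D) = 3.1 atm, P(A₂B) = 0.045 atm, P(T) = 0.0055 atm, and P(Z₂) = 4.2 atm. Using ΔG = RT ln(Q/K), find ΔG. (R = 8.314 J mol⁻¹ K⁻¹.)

ΔG = -3.43 kJ/mol

Qₚ = P(D)·P(A₂B)³ / (P(T)·P(Z₂)²) = (3.1)·(0.045)³ / ((0.0055)·(4.2)²) = 0.00291
ΔG = RT ln(Qₚ/Kₚ) = (8.314 J mol⁻¹ K⁻¹)(310 K) × ln(0.00291/0.011)
   = (2.577 kJ/mol)(-1.330) = -3.43 kJ/mol
ΔG < 0, so the forward reaction is spontaneous (proceeds forward).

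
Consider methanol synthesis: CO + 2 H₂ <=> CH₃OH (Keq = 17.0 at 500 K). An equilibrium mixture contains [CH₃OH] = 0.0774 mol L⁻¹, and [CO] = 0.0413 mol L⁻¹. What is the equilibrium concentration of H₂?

[H₂] = 0.332 mol L⁻¹

At equilibrium, Keq = [CH₃OH] / ([CO]·[H₂]²) = 17.0.
(0.0774) / ((0.0413)·([H₂])²) = 17.0
[H₂]² = 0.110 ⇒ [H₂] = 0.332 mol L⁻¹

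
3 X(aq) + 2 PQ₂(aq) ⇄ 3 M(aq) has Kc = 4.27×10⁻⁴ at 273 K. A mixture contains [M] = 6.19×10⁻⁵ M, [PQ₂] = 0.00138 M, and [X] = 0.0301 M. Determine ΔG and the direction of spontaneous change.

Qc = [M]³ / ([X]³·[PQ₂]²) = (6.19×10⁻⁵)³ / ((0.0301)³·(0.00138)²) = 0.00457
ΔG = RT ln(Qc/Kc) = (8.314 J mol⁻¹ K⁻¹)(273 K) × ln(0.00457/4.27×10⁻⁴)
   = (2.270 kJ/mol)(2.370) = 5.38 kJ/mol
ΔG > 0, so the forward reaction is non-spontaneous (proceeds in reverse).

ΔG = 5.38 kJ/mol; the forward reaction is non-spontaneous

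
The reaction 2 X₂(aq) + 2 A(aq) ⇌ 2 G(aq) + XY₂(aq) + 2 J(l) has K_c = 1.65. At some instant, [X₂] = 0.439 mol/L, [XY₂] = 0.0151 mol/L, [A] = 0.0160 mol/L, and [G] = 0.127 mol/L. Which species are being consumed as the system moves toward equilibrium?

(J is a pure liquid — omitted from Q_c.)
Q_c = [G]²·[XY₂] / ([X₂]²·[A]²) = (0.127)²·(0.0151) / ((0.439)²·(0.0160)²) = 4.94
Q_c = 4.94 > K_c = 1.65: net reverse reaction.

G, XY₂, J (products)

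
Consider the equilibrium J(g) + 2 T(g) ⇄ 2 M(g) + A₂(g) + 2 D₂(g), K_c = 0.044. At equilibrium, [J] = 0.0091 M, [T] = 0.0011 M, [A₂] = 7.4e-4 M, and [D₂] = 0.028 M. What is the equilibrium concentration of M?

At equilibrium, K_c = [M]²·[A₂]·[D₂]² / ([J]·[T]²) = 0.044.
([M])²·(7.4e-4)·(0.028)² / ((0.0091)·(0.0011)²) = 0.044
[M]² = 8.35e-4 ⇒ [M] = 0.029 M

[M] = 0.029 M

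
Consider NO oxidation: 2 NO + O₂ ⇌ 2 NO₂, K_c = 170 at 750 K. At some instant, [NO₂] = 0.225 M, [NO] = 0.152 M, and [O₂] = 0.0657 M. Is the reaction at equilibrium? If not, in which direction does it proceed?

Q_c = [NO₂]² / ([NO]²·[O₂]) = (0.225)² / ((0.152)²·(0.0657)) = 33.4
Q_c = 33.4 < K_c = 170, so the forward reaction proceeds.

forward (toward products)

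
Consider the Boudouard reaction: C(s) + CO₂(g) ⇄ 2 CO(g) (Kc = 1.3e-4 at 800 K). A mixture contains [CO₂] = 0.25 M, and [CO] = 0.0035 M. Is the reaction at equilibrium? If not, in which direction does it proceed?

toward products

(C is a pure solid — omitted from Qc.)
Qc = [CO]² / [CO₂] = (0.0035)² / (0.25) = 4.9e-5
Qc = 4.9e-5 < Kc = 1.3e-4, so the forward reaction proceeds.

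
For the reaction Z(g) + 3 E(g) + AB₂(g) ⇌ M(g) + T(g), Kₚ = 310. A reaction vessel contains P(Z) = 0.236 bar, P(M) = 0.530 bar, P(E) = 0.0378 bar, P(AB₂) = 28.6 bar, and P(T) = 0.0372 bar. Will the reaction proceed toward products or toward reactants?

in the forward direction

Qₚ = P(M)·P(T) / (P(Z)·P(E)³·P(AB₂)) = (0.530)·(0.0372) / ((0.236)·(0.0378)³·(28.6)) = 54.1
Qₚ = 54.1 < Kₚ = 310, so the forward reaction proceeds.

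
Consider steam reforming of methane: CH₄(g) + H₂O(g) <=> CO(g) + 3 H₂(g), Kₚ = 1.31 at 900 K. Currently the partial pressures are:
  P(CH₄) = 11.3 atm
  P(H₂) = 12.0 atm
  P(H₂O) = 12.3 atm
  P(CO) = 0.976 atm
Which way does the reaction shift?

toward reactants

Qₚ = P(CO)·P(H₂)³ / (P(CH₄)·P(H₂O)) = (0.976)·(12.0)³ / ((11.3)·(12.3)) = 12.1
Qₚ = 12.1 > Kₚ = 1.31, so the reverse reaction proceeds.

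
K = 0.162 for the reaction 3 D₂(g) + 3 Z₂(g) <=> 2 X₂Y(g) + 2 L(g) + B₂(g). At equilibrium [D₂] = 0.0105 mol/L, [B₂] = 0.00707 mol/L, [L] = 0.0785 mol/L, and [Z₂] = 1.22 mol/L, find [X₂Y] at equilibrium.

At equilibrium, K = [X₂Y]²·[L]²·[B₂] / ([D₂]³·[Z₂]³) = 0.162.
([X₂Y])²·(0.0785)²·(0.00707) / ((0.0105)³·(1.22)³) = 0.162
[X₂Y]² = 0.00782 ⇒ [X₂Y] = 0.0884 mol/L

[X₂Y] = 0.0884 mol/L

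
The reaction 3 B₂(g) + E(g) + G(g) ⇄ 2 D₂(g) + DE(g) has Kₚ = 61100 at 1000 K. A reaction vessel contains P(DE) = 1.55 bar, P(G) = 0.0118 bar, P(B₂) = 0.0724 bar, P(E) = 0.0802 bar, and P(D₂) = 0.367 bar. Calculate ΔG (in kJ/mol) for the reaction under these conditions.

ΔG = 18.7 kJ/mol

Qₚ = P(D₂)²·P(DE) / (P(B₂)³·P(E)·P(G)) = (0.367)²·(1.55) / ((0.0724)³·(0.0802)·(0.0118)) = 5.81×10⁵
ΔG = RT ln(Qₚ/Kₚ) = (8.314 J mol⁻¹ K⁻¹)(1000 K) × ln(5.81×10⁵/61100)
   = (8.314 kJ/mol)(2.252) = 18.7 kJ/mol
ΔG > 0, so the forward reaction is non-spontaneous (proceeds in reverse).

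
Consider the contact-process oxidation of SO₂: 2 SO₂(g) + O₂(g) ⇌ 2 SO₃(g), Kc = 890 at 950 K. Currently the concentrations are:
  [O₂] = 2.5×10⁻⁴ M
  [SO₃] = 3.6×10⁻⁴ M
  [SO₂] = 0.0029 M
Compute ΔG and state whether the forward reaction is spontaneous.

Qc = [SO₃]² / ([SO₂]²·[O₂]) = (3.6×10⁻⁴)² / ((0.0029)²·(2.5×10⁻⁴)) = 61.6
ΔG = RT ln(Qc/Kc) = (8.314 J mol⁻¹ K⁻¹)(950 K) × ln(61.6/890)
   = (7.898 kJ/mol)(-2.671) = -21.1 kJ/mol
ΔG < 0, so the forward reaction is spontaneous (proceeds forward).

ΔG = -21.1 kJ/mol; the forward reaction is spontaneous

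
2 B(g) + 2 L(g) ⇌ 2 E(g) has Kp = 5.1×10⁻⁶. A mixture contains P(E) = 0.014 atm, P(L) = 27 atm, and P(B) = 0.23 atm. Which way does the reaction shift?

Qp = P(E)² / (P(B)²·P(L)²) = (0.014)² / ((0.23)²·(27)²) = 5.1×10⁻⁶
Qp = 5.1×10⁻⁶ = Kp, so the system is already at equilibrium.

at equilibrium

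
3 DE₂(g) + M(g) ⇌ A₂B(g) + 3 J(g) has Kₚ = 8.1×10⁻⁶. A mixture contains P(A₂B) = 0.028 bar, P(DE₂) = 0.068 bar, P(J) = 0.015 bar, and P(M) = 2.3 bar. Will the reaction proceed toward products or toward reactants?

to the left

Qₚ = P(A₂B)·P(J)³ / (P(DE₂)³·P(M)) = (0.028)·(0.015)³ / ((0.068)³·(2.3)) = 1.3×10⁻⁴
Qₚ = 1.3×10⁻⁴ > Kₚ = 8.1×10⁻⁶, so the reverse reaction proceeds.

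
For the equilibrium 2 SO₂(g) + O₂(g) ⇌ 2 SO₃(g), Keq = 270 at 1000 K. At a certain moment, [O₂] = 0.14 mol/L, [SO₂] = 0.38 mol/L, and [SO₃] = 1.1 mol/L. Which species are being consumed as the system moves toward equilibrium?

Q = [SO₃]² / ([SO₂]²·[O₂]) = (1.1)² / ((0.38)²·(0.14)) = 60
Q = 60 < Keq = 270: net forward reaction.

SO₂, O₂ (reactants)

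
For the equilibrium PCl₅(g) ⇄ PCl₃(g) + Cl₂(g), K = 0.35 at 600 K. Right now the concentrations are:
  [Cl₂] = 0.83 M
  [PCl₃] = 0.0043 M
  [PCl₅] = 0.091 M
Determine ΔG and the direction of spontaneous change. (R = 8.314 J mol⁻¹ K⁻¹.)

Q = [PCl₃]·[Cl₂] / [PCl₅] = (0.0043)·(0.83) / (0.091) = 0.0392
ΔG = RT ln(Q/K) = (8.314 J mol⁻¹ K⁻¹)(600 K) × ln(0.0392/0.35)
   = (4.988 kJ/mol)(-2.189) = -10.9 kJ/mol
ΔG < 0, so the forward reaction is spontaneous (proceeds forward).

ΔG = -10.9 kJ/mol; the forward reaction is spontaneous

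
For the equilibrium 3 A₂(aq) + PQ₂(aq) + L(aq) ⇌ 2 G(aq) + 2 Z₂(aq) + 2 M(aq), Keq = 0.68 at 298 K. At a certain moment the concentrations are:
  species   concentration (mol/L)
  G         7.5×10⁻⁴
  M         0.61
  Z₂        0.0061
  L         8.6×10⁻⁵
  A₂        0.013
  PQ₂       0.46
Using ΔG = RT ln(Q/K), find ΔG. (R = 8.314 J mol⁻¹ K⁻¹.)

ΔG = -5.02 kJ/mol

Q = [G]²·[Z₂]²·[M]² / ([A₂]³·[PQ₂]·[L]) = (7.5×10⁻⁴)²·(0.0061)²·(0.61)² / ((0.013)³·(0.46)·(8.6×10⁻⁵)) = 0.0896
ΔG = RT ln(Q/Keq) = (8.314 J mol⁻¹ K⁻¹)(298 K) × ln(0.0896/0.68)
   = (2.478 kJ/mol)(-2.027) = -5.02 kJ/mol
ΔG < 0, so the forward reaction is spontaneous (proceeds forward).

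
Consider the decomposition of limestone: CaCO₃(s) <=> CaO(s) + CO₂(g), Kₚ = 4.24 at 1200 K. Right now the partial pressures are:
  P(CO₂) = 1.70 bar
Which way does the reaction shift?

toward products

(CaCO₃, CaO are pure solids — omitted from Qₚ.)
Qₚ = P(CO₂) = 1.70
Qₚ = 1.70 < Kₚ = 4.24, so the forward reaction proceeds.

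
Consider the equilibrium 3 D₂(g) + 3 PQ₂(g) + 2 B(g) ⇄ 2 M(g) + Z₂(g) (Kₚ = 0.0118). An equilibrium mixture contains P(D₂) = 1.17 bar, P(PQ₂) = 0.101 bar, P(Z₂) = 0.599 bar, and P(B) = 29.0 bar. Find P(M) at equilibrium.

At equilibrium, Kₚ = P(M)²·P(Z₂) / (P(D₂)³·P(PQ₂)³·P(B)²) = 0.0118.
(P(M))²·(0.599) / ((1.17)³·(0.101)³·(29.0)²) = 0.0118
P(M)² = 0.0273 ⇒ P(M) = 0.165 bar

P(M) = 0.165 bar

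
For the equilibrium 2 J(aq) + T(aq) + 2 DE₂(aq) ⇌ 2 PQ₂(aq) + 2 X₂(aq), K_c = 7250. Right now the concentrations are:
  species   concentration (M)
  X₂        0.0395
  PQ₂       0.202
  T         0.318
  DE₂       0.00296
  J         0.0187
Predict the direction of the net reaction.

Q_c = [PQ₂]²·[X₂]² / ([J]²·[T]·[DE₂]²) = (0.202)²·(0.0395)² / ((0.0187)²·(0.318)·(0.00296)²) = 65300
Q_c = 65300 > K_c = 7250, so the reverse reaction proceeds.

in the reverse direction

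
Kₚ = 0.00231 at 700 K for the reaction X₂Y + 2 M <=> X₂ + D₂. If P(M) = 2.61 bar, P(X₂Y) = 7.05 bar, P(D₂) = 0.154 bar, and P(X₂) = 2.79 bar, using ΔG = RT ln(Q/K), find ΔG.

ΔG = 7.88 kJ/mol

Qₚ = P(X₂)·P(D₂) / (P(X₂Y)·P(M)²) = (2.79)·(0.154) / ((7.05)·(2.61)²) = 0.00895
ΔG = RT ln(Qₚ/Kₚ) = (8.314 J mol⁻¹ K⁻¹)(700 K) × ln(0.00895/0.00231)
   = (5.820 kJ/mol)(1.354) = 7.88 kJ/mol
ΔG > 0, so the forward reaction is non-spontaneous (proceeds in reverse).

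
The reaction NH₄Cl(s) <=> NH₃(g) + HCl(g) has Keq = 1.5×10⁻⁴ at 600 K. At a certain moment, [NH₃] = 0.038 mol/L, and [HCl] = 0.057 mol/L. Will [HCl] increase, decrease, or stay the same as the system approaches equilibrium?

decrease

(NH₄Cl is a pure solid — omitted from Q.)
Q = [NH₃]·[HCl] = (0.038)·(0.057) = 0.0022
Q = 0.0022 > Keq = 1.5×10⁻⁴: net reverse reaction.
HCl is a product, so it decreases.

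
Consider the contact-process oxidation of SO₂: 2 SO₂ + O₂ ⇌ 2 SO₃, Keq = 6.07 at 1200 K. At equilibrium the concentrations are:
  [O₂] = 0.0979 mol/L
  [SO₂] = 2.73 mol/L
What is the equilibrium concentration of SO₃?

At equilibrium, Keq = [SO₃]² / ([SO₂]²·[O₂]) = 6.07.
([SO₃])² / ((2.73)²·(0.0979)) = 6.07
[SO₃]² = 4.43 ⇒ [SO₃] = 2.10 mol/L

[SO₃] = 2.10 mol/L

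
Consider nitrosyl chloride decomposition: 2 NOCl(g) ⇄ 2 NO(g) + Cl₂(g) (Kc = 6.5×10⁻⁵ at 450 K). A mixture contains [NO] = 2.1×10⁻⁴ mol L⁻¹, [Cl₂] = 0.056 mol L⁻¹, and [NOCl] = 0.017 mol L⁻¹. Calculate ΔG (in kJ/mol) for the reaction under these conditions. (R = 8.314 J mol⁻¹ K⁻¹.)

ΔG = -7.59 kJ/mol

Qc = [NO]²·[Cl₂] / [NOCl]² = (2.1×10⁻⁴)²·(0.056) / (0.017)² = 8.55×10⁻⁶
ΔG = RT ln(Qc/Kc) = (8.314 J mol⁻¹ K⁻¹)(450 K) × ln(8.55×10⁻⁶/6.5×10⁻⁵)
   = (3.741 kJ/mol)(-2.028) = -7.59 kJ/mol
ΔG < 0, so the forward reaction is spontaneous (proceeds forward).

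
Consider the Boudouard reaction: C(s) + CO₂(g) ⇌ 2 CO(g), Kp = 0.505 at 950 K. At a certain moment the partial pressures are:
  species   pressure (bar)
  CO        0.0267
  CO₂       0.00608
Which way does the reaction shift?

(C is a pure solid — omitted from Qp.)
Qp = P(CO)² / P(CO₂) = (0.0267)² / (0.00608) = 0.117
Qp = 0.117 < Kp = 0.505, so the forward reaction proceeds.

forward (toward products)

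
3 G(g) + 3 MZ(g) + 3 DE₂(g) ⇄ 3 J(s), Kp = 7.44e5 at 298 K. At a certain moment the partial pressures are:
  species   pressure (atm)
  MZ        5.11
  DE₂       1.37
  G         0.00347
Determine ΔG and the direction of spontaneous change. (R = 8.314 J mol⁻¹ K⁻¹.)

ΔG = -5.86 kJ/mol; the forward reaction is spontaneous

(J is a pure solid — omitted from Qp.)
Qp = 1 / (P(G)³·P(MZ)³·P(DE₂)³) = 1 / ((0.00347)³·(5.11)³·(1.37)³) = 69800
ΔG = RT ln(Qp/Kp) = (8.314 J mol⁻¹ K⁻¹)(298 K) × ln(69800/7.44e5)
   = (2.478 kJ/mol)(-2.366) = -5.86 kJ/mol
ΔG < 0, so the forward reaction is spontaneous (proceeds forward).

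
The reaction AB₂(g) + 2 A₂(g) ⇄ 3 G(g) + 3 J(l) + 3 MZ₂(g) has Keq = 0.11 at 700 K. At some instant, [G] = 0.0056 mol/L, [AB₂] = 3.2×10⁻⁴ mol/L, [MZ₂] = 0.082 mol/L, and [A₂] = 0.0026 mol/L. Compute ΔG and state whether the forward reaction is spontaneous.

ΔG = -5.23 kJ/mol; the forward reaction is spontaneous

(J is a pure liquid — omitted from Q.)
Q = [G]³·[MZ₂]³ / ([AB₂]·[A₂]²) = (0.0056)³·(0.082)³ / ((3.2×10⁻⁴)·(0.0026)²) = 0.0448
ΔG = RT ln(Q/Keq) = (8.314 J mol⁻¹ K⁻¹)(700 K) × ln(0.0448/0.11)
   = (5.820 kJ/mol)(-0.8983) = -5.23 kJ/mol
ΔG < 0, so the forward reaction is spontaneous (proceeds forward).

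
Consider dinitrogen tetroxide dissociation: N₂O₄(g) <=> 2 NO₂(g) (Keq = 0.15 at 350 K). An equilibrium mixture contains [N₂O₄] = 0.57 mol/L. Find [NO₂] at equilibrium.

At equilibrium, Keq = [NO₂]² / [N₂O₄] = 0.15.
([NO₂])² / (0.57) = 0.15
[NO₂]² = 0.0855 ⇒ [NO₂] = 0.29 mol/L

[NO₂] = 0.29 mol/L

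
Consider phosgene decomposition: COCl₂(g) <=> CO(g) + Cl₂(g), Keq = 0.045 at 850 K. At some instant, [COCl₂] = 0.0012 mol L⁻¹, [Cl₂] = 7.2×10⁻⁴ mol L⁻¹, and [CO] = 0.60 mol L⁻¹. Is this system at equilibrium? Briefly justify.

no; Q > K, reaction proceeds in reverse

Q = [CO]·[Cl₂] / [COCl₂] = (0.60)·(7.2×10⁻⁴) / (0.0012) = 0.36
Q = 0.36 > Keq = 0.045: net reverse reaction.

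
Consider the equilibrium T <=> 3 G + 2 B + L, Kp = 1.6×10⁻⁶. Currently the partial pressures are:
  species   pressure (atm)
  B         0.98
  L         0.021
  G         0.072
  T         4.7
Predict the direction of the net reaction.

Qp = P(G)³·P(B)²·P(L) / P(T) = (0.072)³·(0.98)²·(0.021) / (4.7) = 1.6×10⁻⁶
Qp = 1.6×10⁻⁶ = Kp, so the system is already at equilibrium.

at equilibrium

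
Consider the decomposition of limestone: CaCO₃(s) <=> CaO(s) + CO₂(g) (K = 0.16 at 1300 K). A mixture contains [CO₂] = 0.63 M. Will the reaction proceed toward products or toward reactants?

(CaCO₃, CaO are pure solids — omitted from Q.)
Q = [CO₂] = 0.63
Q = 0.63 > K = 0.16, so the reverse reaction proceeds.

reverse (toward reactants)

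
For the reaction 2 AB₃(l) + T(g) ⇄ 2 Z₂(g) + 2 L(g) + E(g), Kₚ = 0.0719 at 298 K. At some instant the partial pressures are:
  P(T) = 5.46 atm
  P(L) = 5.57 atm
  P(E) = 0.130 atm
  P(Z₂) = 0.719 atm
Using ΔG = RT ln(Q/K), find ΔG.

(AB₃ is a pure liquid — omitted from Qₚ.)
Qₚ = P(Z₂)²·P(L)²·P(E) / P(T) = (0.719)²·(5.57)²·(0.130) / (5.46) = 0.382
ΔG = RT ln(Qₚ/Kₚ) = (8.314 J mol⁻¹ K⁻¹)(298 K) × ln(0.382/0.0719)
   = (2.478 kJ/mol)(1.670) = 4.14 kJ/mol
ΔG > 0, so the forward reaction is non-spontaneous (proceeds in reverse).

ΔG = 4.14 kJ/mol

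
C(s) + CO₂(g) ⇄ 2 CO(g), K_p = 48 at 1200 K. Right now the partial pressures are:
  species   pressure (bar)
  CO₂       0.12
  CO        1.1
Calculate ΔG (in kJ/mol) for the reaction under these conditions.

(C is a pure solid — omitted from Q_p.)
Q_p = P(CO)² / P(CO₂) = (1.1)² / (0.12) = 10.1
ΔG = RT ln(Q_p/K_p) = (8.314 J mol⁻¹ K⁻¹)(1200 K) × ln(10.1/48)
   = (9.977 kJ/mol)(-1.559) = -15.6 kJ/mol
ΔG < 0, so the forward reaction is spontaneous (proceeds forward).

ΔG = -15.6 kJ/mol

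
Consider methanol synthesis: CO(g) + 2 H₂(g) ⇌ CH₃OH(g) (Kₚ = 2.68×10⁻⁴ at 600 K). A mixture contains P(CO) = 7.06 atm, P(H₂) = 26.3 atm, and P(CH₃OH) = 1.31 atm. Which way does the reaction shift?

Qₚ = P(CH₃OH) / (P(CO)·P(H₂)²) = (1.31) / ((7.06)·(26.3)²) = 2.68×10⁻⁴
Qₚ = 2.68×10⁻⁴ = Kₚ, so the system is already at equilibrium.

no net change (already at equilibrium)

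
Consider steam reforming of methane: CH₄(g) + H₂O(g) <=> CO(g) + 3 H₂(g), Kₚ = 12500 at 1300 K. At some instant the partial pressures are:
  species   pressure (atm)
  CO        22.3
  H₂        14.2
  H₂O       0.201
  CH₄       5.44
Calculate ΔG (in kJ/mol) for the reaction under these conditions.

Qₚ = P(CO)·P(H₂)³ / (P(CH₄)·P(H₂O)) = (22.3)·(14.2)³ / ((5.44)·(0.201)) = 58400
ΔG = RT ln(Qₚ/Kₚ) = (8.314 J mol⁻¹ K⁻¹)(1300 K) × ln(58400/12500)
   = (10.81 kJ/mol)(1.542) = 16.7 kJ/mol
ΔG > 0, so the forward reaction is non-spontaneous (proceeds in reverse).

ΔG = 16.7 kJ/mol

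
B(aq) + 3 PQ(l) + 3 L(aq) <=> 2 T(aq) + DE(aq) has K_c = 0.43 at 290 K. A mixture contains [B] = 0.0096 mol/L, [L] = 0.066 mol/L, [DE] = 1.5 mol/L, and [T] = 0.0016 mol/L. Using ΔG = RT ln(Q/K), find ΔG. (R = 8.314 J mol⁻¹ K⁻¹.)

ΔG = 2.83 kJ/mol

(PQ is a pure liquid — omitted from Q_c.)
Q_c = [T]²·[DE] / ([B]·[L]³) = (0.0016)²·(1.5) / ((0.0096)·(0.066)³) = 1.39
ΔG = RT ln(Q_c/K_c) = (8.314 J mol⁻¹ K⁻¹)(290 K) × ln(1.39/0.43)
   = (2.411 kJ/mol)(1.173) = 2.83 kJ/mol
ΔG > 0, so the forward reaction is non-spontaneous (proceeds in reverse).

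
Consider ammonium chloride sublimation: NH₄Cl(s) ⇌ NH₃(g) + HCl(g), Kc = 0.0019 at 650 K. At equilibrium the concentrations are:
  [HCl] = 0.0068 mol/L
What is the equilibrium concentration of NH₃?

[NH₃] = 0.28 mol/L

(NH₄Cl is a pure solid — omitted from Kc.)
At equilibrium, Kc = [NH₃]·[HCl] = 0.0019.
([NH₃])·(0.0068) = 0.0019
[NH₃] = 0.279 = 0.28 mol/L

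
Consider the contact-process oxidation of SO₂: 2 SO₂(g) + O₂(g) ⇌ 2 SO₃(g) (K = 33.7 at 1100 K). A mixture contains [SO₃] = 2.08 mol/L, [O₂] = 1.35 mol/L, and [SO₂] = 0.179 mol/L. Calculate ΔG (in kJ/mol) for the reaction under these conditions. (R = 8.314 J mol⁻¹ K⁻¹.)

Q = [SO₃]² / ([SO₂]²·[O₂]) = (2.08)² / ((0.179)²·(1.35)) = 100
ΔG = RT ln(Q/K) = (8.314 J mol⁻¹ K⁻¹)(1100 K) × ln(100/33.7)
   = (9.145 kJ/mol)(1.088) = 9.95 kJ/mol
ΔG > 0, so the forward reaction is non-spontaneous (proceeds in reverse).

ΔG = 9.95 kJ/mol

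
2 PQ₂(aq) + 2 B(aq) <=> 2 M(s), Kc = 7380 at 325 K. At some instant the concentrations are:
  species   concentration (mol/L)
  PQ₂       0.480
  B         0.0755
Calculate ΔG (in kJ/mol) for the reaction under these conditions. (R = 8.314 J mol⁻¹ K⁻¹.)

ΔG = -6.14 kJ/mol

(M is a pure solid — omitted from Qc.)
Qc = 1 / ([PQ₂]²·[B]²) = 1 / ((0.480)²·(0.0755)²) = 761
ΔG = RT ln(Qc/Kc) = (8.314 J mol⁻¹ K⁻¹)(325 K) × ln(761/7380)
   = (2.702 kJ/mol)(-2.272) = -6.14 kJ/mol
ΔG < 0, so the forward reaction is spontaneous (proceeds forward).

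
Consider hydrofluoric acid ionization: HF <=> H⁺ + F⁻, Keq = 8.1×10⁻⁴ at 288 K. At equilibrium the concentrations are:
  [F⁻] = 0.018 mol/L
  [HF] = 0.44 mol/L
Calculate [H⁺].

At equilibrium, Keq = [H⁺]·[F⁻] / [HF] = 8.1×10⁻⁴.
([H⁺])·(0.018) / (0.44) = 8.1×10⁻⁴
[H⁺] = 0.0198 = 0.020 mol/L

[H⁺] = 0.020 mol/L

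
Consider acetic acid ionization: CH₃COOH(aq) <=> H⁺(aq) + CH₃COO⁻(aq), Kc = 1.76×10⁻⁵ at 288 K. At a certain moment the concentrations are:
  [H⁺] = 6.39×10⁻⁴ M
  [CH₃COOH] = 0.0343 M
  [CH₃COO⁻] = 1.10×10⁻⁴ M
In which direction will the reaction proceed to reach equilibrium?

Qc = [H⁺]·[CH₃COO⁻] / [CH₃COOH] = (6.39×10⁻⁴)·(1.10×10⁻⁴) / (0.0343) = 2.05×10⁻⁶
Qc = 2.05×10⁻⁶ < Kc = 1.76×10⁻⁵, so the forward reaction proceeds.

forward (toward products)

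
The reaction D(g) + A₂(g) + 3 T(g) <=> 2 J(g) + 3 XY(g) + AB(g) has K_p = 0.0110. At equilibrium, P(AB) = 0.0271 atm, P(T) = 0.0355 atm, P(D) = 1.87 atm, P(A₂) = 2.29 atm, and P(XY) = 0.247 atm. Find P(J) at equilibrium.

P(J) = 0.0718 atm

At equilibrium, K_p = P(J)²·P(XY)³·P(AB) / (P(D)·P(A₂)·P(T)³) = 0.0110.
(P(J))²·(0.247)³·(0.0271) / ((1.87)·(2.29)·(0.0355)³) = 0.0110
P(J)² = 0.00516 ⇒ P(J) = 0.0718 atm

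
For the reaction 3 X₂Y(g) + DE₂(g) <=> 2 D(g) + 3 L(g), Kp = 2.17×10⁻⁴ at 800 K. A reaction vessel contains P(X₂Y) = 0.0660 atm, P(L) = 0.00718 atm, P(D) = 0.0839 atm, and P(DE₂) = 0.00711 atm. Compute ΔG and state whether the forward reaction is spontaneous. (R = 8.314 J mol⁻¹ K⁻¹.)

ΔG = 11.8 kJ/mol; the forward reaction is non-spontaneous

Qp = P(D)²·P(L)³ / (P(X₂Y)³·P(DE₂)) = (0.0839)²·(0.00718)³ / ((0.0660)³·(0.00711)) = 0.00127
ΔG = RT ln(Qp/Kp) = (8.314 J mol⁻¹ K⁻¹)(800 K) × ln(0.00127/2.17×10⁻⁴)
   = (6.651 kJ/mol)(1.767) = 11.8 kJ/mol
ΔG > 0, so the forward reaction is non-spontaneous (proceeds in reverse).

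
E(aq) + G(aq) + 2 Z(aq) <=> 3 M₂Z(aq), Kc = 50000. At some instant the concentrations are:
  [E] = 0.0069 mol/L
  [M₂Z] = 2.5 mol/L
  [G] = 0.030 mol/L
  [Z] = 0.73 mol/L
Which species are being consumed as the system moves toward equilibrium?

Qc = [M₂Z]³ / ([E]·[G]·[Z]²) = (2.5)³ / ((0.0069)·(0.030)·(0.73)²) = 1.4e5
Qc = 1.4e5 > Kc = 50000: net reverse reaction.

M₂Z (products)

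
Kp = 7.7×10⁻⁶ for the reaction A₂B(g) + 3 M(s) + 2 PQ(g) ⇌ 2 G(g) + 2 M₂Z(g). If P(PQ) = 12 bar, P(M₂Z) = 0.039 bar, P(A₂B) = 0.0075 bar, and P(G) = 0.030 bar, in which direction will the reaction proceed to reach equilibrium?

toward products

(M is a pure solid — omitted from Qp.)
Qp = P(G)²·P(M₂Z)² / (P(A₂B)·P(PQ)²) = (0.030)²·(0.039)² / ((0.0075)·(12)²) = 1.3×10⁻⁶
Qp = 1.3×10⁻⁶ < Kp = 7.7×10⁻⁶, so the forward reaction proceeds.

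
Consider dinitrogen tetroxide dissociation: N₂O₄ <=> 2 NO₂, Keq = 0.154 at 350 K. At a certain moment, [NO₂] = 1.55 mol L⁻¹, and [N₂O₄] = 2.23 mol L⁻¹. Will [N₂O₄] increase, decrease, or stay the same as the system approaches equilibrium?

Q = [NO₂]² / [N₂O₄] = (1.55)² / (2.23) = 1.08
Q = 1.08 > Keq = 0.154: net reverse reaction.
N₂O₄ is a reactant, so it increases.

increase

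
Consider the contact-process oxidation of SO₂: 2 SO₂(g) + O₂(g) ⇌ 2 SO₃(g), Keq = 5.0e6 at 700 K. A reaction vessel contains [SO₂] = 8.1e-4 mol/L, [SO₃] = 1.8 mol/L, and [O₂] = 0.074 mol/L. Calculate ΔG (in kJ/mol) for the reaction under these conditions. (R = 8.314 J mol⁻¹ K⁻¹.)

ΔG = 15.1 kJ/mol

Q = [SO₃]² / ([SO₂]²·[O₂]) = (1.8)² / ((8.1e-4)²·(0.074)) = 6.67e7
ΔG = RT ln(Q/Keq) = (8.314 J mol⁻¹ K⁻¹)(700 K) × ln(6.67e7/5.0e6)
   = (5.820 kJ/mol)(2.591) = 15.1 kJ/mol
ΔG > 0, so the forward reaction is non-spontaneous (proceeds in reverse).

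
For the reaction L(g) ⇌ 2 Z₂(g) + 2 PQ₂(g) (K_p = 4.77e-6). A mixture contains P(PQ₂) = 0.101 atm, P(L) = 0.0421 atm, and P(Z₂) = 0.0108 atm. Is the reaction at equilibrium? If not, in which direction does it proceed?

reverse (toward reactants)

Q_p = P(Z₂)²·P(PQ₂)² / P(L) = (0.0108)²·(0.101)² / (0.0421) = 2.83e-5
Q_p = 2.83e-5 > K_p = 4.77e-6, so the reverse reaction proceeds.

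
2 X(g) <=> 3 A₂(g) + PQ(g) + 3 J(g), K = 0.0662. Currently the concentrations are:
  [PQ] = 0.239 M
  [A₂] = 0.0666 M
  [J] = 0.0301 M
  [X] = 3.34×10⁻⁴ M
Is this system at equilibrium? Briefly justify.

Q = [A₂]³·[PQ]·[J]³ / [X]² = (0.0666)³·(0.239)·(0.0301)³ / (3.34×10⁻⁴)² = 0.0173
Q = 0.0173 < K = 0.0662: net forward reaction.

no; Q < K, reaction proceeds forward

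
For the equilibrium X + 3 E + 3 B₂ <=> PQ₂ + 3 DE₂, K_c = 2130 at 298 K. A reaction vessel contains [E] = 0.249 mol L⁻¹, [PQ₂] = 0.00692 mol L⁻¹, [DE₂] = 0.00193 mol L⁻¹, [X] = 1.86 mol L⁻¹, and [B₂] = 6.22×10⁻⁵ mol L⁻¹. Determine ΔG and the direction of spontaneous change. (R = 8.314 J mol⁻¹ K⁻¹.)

Q_c = [PQ₂]·[DE₂]³ / ([X]·[E]³·[B₂]³) = (0.00692)·(0.00193)³ / ((1.86)·(0.249)³·(6.22×10⁻⁵)³) = 7200
ΔG = RT ln(Q_c/K_c) = (8.314 J mol⁻¹ K⁻¹)(298 K) × ln(7200/2130)
   = (2.478 kJ/mol)(1.218) = 3.02 kJ/mol
ΔG > 0, so the forward reaction is non-spontaneous (proceeds in reverse).

ΔG = 3.02 kJ/mol; the forward reaction is non-spontaneous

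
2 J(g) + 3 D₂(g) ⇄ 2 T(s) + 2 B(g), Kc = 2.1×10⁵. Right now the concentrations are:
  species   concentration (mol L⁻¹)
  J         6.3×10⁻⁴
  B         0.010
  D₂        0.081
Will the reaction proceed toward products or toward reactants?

to the left

(T is a pure solid — omitted from Qc.)
Qc = [B]² / ([J]²·[D₂]³) = (0.010)² / ((6.3×10⁻⁴)²·(0.081)³) = 4.7×10⁵
Qc = 4.7×10⁵ > Kc = 2.1×10⁵, so the reverse reaction proceeds.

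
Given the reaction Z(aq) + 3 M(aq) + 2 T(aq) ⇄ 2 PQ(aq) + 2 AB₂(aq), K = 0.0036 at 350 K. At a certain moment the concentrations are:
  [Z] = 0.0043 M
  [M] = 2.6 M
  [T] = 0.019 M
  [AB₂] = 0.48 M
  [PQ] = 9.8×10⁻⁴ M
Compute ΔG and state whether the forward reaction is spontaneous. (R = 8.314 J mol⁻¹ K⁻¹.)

ΔG = 2.36 kJ/mol; the forward reaction is non-spontaneous

Q = [PQ]²·[AB₂]² / ([Z]·[M]³·[T]²) = (9.8×10⁻⁴)²·(0.48)² / ((0.0043)·(2.6)³·(0.019)²) = 0.00811
ΔG = RT ln(Q/K) = (8.314 J mol⁻¹ K⁻¹)(350 K) × ln(0.00811/0.0036)
   = (2.910 kJ/mol)(0.8122) = 2.36 kJ/mol
ΔG > 0, so the forward reaction is non-spontaneous (proceeds in reverse).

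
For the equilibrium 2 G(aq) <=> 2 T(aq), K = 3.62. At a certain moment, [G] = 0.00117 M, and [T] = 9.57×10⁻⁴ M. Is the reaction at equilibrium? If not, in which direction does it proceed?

to the right

Q = [T]² / [G]² = (9.57×10⁻⁴)² / (0.00117)² = 0.669
Q = 0.669 < K = 3.62, so the forward reaction proceeds.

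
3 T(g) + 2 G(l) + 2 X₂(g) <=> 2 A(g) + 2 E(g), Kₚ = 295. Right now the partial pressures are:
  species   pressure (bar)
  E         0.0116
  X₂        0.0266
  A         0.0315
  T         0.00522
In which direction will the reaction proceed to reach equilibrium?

(G is a pure liquid — omitted from Qₚ.)
Qₚ = P(A)²·P(E)² / (P(T)³·P(X₂)²) = (0.0315)²·(0.0116)² / ((0.00522)³·(0.0266)²) = 1330
Qₚ = 1330 > Kₚ = 295, so the reverse reaction proceeds.

toward reactants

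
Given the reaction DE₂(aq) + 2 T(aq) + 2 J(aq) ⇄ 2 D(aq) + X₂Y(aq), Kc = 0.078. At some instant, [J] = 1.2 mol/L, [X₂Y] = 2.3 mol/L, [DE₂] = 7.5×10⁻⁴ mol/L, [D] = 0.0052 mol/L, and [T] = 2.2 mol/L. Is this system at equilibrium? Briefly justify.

no; Q < K, reaction proceeds forward

Qc = [D]²·[X₂Y] / ([DE₂]·[T]²·[J]²) = (0.0052)²·(2.3) / ((7.5×10⁻⁴)·(2.2)²·(1.2)²) = 0.012
Qc = 0.012 < Kc = 0.078: net forward reaction.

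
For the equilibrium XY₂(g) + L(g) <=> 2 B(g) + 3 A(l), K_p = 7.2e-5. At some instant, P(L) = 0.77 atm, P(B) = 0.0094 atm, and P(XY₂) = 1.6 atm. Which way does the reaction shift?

at equilibrium

(A is a pure liquid — omitted from Q_p.)
Q_p = P(B)² / (P(XY₂)·P(L)) = (0.0094)² / ((1.6)·(0.77)) = 7.2e-5
Q_p = 7.2e-5 = K_p, so the system is already at equilibrium.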